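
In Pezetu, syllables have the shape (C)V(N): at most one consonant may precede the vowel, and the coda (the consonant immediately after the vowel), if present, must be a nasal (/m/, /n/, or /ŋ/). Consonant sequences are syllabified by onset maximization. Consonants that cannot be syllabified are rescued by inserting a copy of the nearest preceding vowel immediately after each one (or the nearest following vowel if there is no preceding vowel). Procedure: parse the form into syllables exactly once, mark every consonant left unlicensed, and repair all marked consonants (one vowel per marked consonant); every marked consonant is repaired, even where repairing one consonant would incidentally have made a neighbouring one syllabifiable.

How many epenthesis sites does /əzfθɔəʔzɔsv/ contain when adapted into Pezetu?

The unsyllabifiable consonants are /z/, /f/, /ʔ/, /s/, /v/; each receives one epenthetic vowel.

5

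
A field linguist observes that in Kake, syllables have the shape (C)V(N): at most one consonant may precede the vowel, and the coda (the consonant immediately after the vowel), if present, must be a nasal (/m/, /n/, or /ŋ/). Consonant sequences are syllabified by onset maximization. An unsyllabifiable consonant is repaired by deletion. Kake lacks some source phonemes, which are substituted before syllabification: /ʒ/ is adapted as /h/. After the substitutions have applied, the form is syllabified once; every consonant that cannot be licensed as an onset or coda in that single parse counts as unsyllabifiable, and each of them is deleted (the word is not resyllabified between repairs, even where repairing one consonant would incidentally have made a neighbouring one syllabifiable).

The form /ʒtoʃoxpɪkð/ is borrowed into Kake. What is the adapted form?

toʃopɪ

Substitution: /ʒ/ → /h/, giving /htoʃoxpɪkð/.
The consonants /h/, /x/, /k/, /ð/ cannot be parsed into a legal (C)V(N) syllable (only a nasal (/m/, /n/, or /ŋ/) is licensed in coda position; onsets are limited to one consonant).
Deletion applies to /h/, /x/, /k/, /ð/.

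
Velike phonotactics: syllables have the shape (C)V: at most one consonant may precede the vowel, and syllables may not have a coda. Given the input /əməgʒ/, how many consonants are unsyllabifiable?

Syllabifying with onset maximization leaves /g/, /ʒ/ stranded (no codas are permitted; onsets are limited to one consonant).

2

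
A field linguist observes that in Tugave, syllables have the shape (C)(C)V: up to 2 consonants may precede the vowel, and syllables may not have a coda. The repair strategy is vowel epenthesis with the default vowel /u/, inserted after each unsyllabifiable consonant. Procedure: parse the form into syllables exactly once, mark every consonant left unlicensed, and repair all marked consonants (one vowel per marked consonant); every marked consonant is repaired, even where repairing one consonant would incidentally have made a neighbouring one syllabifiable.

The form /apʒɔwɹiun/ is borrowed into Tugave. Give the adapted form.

Under (C)(C)V, the unsyllabifiable consonants are /n/ (no codas are permitted; onsets may contain at most 2 consonants).
Each unlicensed consonant becomes the onset of a new syllable: /n/ → /nu/.

apʒɔwɹiunu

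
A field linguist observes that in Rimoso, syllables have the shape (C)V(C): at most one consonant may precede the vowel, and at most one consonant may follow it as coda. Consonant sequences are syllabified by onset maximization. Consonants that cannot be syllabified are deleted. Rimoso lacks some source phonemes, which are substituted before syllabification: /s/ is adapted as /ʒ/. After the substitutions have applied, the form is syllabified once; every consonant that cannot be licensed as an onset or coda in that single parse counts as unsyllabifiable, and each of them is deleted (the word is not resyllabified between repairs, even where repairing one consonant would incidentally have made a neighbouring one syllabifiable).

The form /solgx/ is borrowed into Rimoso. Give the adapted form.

Substitution: /s/ → /ʒ/, giving /ʒolgx/.
Under (C)V(C), the unsyllabifiable consonants are /g/, /x/ (at most one coda consonant is licensed; onsets are limited to one consonant).
Deletion applies to /g/, /x/.

ʒol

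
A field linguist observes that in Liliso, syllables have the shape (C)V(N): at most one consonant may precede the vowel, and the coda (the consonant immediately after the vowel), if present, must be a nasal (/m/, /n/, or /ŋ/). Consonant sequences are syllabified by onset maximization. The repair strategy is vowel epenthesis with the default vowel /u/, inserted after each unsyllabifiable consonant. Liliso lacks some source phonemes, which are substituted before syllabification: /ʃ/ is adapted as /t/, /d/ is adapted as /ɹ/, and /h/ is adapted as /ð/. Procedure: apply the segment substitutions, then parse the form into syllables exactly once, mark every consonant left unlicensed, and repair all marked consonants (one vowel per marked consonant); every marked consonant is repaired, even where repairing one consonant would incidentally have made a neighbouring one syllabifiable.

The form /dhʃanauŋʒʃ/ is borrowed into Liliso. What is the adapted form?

Substitution: /d/ → /ɹ/, /h/ → /ð/, /ʃ/ → /t/, giving /ɹðtanauŋʒt/.
Under (C)V(N), the unsyllabifiable consonants are /ɹ/, /ð/, /ʒ/, /t/ (only a nasal (/m/, /n/, or /ŋ/) is licensed in coda position; onsets are limited to one consonant).
Each unlicensed consonant becomes the onset of a new syllable: /ɹ/ → /ɹu/, /ð/ → /ðu/, /ʒ/ → /ʒu/, /t/ → /tu/.

ɹuðutanauŋʒutu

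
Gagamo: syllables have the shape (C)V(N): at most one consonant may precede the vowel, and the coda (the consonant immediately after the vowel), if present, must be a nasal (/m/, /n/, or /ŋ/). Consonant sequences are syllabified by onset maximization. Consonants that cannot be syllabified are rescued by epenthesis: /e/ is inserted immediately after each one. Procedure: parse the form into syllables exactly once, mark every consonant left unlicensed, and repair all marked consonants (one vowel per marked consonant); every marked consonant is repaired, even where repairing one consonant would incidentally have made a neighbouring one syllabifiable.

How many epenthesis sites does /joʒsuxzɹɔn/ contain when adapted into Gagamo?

3

The unsyllabifiable consonants are /ʒ/, /x/, /z/; each receives one epenthetic vowel.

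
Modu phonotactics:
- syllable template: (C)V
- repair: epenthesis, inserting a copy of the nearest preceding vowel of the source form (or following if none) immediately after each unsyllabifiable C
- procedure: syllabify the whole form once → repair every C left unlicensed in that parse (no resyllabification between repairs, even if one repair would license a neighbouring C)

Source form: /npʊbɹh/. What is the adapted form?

Under (C)V, the unsyllabifiable consonants are /n/, /b/, /ɹ/, /h/ (no codas are permitted; onsets are limited to one consonant).
Epenthesis after each stranded consonant: /n/ → /nʊ/, /b/ → /bʊ/, /ɹ/ → /ɹʊ/, /h/ → /hʊ/.

nʊpʊbʊɹʊhʊ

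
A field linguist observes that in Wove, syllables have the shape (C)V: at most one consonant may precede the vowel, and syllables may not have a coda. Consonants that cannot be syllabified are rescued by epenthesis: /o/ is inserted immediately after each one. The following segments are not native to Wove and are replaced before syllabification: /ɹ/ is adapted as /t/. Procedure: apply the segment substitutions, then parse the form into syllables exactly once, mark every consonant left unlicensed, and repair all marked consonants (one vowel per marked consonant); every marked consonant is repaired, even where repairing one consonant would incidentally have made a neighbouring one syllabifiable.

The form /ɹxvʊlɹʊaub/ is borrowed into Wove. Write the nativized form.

Substitution: /ɹ/ → /t/, giving /txvʊltʊaub/.
Syllabifying with onset maximization leaves /t/, /x/, /l/, /b/ stranded (no codas are permitted; onsets are limited to one consonant).
Epenthesis after each stranded consonant: /t/ → /to/, /x/ → /xo/, /l/ → /lo/, /b/ → /bo/.

toxovʊlotʊaubo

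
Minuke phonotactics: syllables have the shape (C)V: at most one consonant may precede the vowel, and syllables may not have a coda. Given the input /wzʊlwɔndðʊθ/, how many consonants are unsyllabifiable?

5

The consonants /w/, /l/, /n/, /d/, /θ/ cannot be parsed into a legal (C)V syllable (no codas are permitted; onsets are limited to one consonant).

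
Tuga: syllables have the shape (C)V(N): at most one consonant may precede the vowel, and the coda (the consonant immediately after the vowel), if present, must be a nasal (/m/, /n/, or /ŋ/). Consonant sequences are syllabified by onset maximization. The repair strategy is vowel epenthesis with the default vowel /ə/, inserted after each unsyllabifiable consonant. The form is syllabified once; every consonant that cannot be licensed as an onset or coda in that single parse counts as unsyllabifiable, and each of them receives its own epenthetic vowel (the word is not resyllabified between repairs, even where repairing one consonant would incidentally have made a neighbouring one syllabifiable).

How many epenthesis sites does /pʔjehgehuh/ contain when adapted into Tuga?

4

The unsyllabifiable consonants are /p/, /ʔ/, /h/, /h/; each receives one epenthetic vowel.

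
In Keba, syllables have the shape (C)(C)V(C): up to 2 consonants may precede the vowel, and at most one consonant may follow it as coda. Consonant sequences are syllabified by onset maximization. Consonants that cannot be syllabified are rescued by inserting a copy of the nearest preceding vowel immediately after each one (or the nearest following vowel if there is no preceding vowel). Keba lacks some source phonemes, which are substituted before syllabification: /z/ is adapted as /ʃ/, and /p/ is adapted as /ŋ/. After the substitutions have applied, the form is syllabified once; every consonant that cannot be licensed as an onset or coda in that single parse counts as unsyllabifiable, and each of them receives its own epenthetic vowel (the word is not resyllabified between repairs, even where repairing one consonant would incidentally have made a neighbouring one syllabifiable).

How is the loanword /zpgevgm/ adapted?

ʃeŋgevgeme

Substitution: /z/ → /ʃ/, /p/ → /ŋ/, giving /ʃŋgevgm/.
Syllabifying with onset maximization leaves /ʃ/, /g/, /m/ stranded (at most one coda consonant is licensed; onsets may contain at most 2 consonants).
Epenthesis after each stranded consonant: /ʃ/ → /ʃe/, /g/ → /ge/, /m/ → /me/.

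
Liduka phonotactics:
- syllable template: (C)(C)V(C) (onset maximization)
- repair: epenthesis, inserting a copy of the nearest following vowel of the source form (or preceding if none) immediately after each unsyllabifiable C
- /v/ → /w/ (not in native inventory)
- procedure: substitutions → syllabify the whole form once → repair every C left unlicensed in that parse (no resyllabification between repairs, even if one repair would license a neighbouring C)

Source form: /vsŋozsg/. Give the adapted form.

Substitution: /v/ → /w/, giving /wsŋozsg/.
The consonants /w/, /s/, /g/ cannot be parsed into a legal (C)(C)V(C) syllable (at most one coda consonant is licensed; onsets may contain at most 2 consonants).
Epenthesis after each stranded consonant: /w/ → /wo/, /s/ → /so/, /g/ → /go/.

wosŋozsogo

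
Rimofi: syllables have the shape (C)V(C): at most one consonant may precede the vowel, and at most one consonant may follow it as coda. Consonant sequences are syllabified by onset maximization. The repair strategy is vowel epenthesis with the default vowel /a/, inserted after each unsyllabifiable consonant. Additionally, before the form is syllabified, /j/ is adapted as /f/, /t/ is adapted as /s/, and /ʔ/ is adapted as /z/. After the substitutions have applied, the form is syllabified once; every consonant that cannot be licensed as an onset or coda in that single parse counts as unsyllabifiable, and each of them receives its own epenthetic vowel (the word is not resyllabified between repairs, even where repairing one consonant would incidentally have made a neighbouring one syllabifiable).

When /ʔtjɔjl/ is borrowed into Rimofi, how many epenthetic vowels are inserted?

After substitution the input is /zsfɔfl/.
The unsyllabifiable consonants are /z/, /s/, /l/; each receives one epenthetic vowel.

3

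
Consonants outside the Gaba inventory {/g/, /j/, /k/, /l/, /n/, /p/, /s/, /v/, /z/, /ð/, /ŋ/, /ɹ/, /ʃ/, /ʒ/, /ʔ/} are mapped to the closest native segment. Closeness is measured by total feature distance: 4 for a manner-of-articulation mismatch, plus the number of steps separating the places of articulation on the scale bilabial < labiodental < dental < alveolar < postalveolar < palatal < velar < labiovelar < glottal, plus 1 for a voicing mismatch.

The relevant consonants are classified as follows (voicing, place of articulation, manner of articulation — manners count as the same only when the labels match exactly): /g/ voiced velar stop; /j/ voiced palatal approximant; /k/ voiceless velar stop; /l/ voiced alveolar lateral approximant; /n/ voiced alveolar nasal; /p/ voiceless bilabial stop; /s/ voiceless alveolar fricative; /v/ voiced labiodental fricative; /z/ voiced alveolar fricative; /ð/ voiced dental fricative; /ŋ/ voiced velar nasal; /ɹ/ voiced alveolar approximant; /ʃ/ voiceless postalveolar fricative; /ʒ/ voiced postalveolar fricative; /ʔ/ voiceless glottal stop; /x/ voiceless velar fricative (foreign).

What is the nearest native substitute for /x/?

ʃ

/ʃ/ is closest: same manner (fricative), place distance 2 (velar→postalveolar), same voicing; total 2. Next closest is /s/ at distance 3.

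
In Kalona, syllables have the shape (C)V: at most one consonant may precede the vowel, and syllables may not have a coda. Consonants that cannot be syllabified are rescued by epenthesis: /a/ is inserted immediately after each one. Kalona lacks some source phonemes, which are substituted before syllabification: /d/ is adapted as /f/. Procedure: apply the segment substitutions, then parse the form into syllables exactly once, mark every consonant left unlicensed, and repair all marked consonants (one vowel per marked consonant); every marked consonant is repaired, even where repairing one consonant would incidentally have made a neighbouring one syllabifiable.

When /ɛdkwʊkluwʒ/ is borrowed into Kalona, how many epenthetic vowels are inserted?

5

After substitution the input is /ɛfkwʊkluwʒ/.
The unsyllabifiable consonants are /f/, /k/, /k/, /w/, /ʒ/; each receives one epenthetic vowel.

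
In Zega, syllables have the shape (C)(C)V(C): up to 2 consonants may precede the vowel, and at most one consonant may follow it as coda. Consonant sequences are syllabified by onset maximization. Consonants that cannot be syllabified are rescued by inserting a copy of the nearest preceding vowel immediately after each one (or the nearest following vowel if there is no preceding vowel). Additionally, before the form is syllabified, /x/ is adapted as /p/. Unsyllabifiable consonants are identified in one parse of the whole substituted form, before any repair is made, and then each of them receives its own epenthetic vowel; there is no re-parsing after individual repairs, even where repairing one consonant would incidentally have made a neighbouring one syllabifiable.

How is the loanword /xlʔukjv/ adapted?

pulʔukjuvu

Substitution: /x/ → /p/, giving /plʔukjv/.
Under (C)(C)V(C), the unsyllabifiable consonants are /p/, /j/, /v/ (at most one coda consonant is licensed; onsets may contain at most 2 consonants).
Each unlicensed consonant becomes the onset of a new syllable: /p/ → /pu/, /j/ → /ju/, /v/ → /vu/.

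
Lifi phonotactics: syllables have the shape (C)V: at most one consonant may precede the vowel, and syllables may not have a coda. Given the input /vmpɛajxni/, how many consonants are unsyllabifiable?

4

Under (C)V, the unsyllabifiable consonants are /v/, /m/, /j/, /x/ (no codas are permitted; onsets are limited to one consonant).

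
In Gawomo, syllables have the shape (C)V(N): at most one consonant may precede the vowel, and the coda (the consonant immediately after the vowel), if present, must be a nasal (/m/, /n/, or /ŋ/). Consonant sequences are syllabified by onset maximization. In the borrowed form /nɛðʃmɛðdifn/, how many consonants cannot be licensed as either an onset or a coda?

The consonants /ð/, /ʃ/, /ð/, /f/, /n/ cannot be parsed into a legal (C)V(N) syllable (only a nasal (/m/, /n/, or /ŋ/) is licensed in coda position; onsets are limited to one consonant).

5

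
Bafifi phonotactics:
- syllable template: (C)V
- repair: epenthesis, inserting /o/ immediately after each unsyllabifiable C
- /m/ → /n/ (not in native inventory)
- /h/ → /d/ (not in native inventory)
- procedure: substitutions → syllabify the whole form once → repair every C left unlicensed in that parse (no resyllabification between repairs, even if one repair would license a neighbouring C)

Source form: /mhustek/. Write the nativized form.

Substitution: /m/ → /n/, /h/ → /d/, giving /ndustek/.
Under (C)V, the unsyllabifiable consonants are /n/, /s/, /k/ (no codas are permitted; onsets are limited to one consonant).
Inserting the epenthetic vowel yields /n/ → /no/, /s/ → /so/, /k/ → /ko/.

nodusoteko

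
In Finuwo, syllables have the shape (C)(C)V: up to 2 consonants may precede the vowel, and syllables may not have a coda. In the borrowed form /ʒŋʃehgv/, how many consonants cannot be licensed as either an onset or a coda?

Under (C)(C)V, the unsyllabifiable consonants are /ʒ/, /h/, /g/, /v/ (no codas are permitted; onsets may contain at most 2 consonants).

4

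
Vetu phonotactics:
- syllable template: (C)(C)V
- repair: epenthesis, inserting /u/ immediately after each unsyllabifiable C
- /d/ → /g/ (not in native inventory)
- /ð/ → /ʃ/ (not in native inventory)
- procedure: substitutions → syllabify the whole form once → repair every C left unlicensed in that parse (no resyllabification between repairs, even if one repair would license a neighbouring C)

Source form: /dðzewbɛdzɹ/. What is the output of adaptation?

Substitution: /d/ → /g/, /ð/ → /ʃ/, giving /gʃzewbɛgzɹ/.
Under (C)(C)V, the unsyllabifiable consonants are /g/, /g/, /z/, /ɹ/ (no codas are permitted; onsets may contain at most 2 consonants).
Each unlicensed consonant becomes the onset of a new syllable: /g/ → /gu/, /g/ → /gu/, /z/ → /zu/, /ɹ/ → /ɹu/.

guʃzewbɛguzuɹu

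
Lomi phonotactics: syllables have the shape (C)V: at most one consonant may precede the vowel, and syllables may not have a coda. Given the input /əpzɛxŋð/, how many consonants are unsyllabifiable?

4

The consonants /p/, /x/, /ŋ/, /ð/ cannot be parsed into a legal (C)V syllable (no codas are permitted; onsets are limited to one consonant).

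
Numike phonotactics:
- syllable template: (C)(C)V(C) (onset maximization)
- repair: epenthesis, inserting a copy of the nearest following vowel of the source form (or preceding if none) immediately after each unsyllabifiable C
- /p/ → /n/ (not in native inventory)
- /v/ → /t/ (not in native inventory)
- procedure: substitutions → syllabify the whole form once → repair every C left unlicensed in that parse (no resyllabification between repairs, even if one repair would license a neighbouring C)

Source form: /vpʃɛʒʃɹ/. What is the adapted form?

Substitution: /v/ → /t/, /p/ → /n/, giving /tnʃɛʒʃɹ/.
The consonants /t/, /ʃ/, /ɹ/ cannot be parsed into a legal (C)(C)V(C) syllable (at most one coda consonant is licensed; onsets may contain at most 2 consonants).
Epenthesis after each stranded consonant: /t/ → /tɛ/, /ʃ/ → /ʃɛ/, /ɹ/ → /ɹɛ/.

tɛnʃɛʒʃɛɹɛ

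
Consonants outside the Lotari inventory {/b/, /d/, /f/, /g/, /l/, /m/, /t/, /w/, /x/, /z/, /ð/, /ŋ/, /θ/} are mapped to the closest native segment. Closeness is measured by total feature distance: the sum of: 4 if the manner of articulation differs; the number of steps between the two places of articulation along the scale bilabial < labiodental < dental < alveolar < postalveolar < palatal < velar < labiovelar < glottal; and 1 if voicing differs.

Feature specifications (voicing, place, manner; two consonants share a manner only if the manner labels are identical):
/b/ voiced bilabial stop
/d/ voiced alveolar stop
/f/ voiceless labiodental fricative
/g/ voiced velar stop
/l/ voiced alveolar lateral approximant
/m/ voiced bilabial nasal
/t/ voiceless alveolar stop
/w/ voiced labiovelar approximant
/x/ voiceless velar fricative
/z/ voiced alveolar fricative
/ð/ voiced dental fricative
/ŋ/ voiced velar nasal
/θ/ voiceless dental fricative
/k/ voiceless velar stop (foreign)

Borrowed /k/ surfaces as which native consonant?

/g/ is closest: same manner (stop), place distance 0 (velar→velar), voicing differs (+1); total 1. Next closest is /t/ at distance 3.

g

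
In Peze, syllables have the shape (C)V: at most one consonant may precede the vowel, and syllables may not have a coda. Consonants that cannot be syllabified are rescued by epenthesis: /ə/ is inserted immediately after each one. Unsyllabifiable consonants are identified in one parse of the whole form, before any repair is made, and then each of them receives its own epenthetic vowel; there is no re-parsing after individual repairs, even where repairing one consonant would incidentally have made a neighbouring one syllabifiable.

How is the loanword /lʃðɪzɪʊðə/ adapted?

Under (C)V, the unsyllabifiable consonants are /l/, /ʃ/ (no codas are permitted; onsets are limited to one consonant).
Each unlicensed consonant becomes the onset of a new syllable: /l/ → /lə/, /ʃ/ → /ʃə/.

ləʃəðɪzɪʊðə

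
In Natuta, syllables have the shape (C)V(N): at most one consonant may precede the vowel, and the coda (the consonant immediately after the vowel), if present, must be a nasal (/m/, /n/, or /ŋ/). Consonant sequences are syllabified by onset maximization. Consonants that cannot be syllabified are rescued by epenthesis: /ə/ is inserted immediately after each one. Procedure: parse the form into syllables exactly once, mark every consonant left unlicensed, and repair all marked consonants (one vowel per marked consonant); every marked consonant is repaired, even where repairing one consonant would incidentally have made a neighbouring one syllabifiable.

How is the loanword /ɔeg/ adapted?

ɔegə

Syllabifying with onset maximization leaves /g/ stranded (only a nasal (/m/, /n/, or /ŋ/) is licensed in coda position; onsets are limited to one consonant).
Epenthesis after each stranded consonant: /g/ → /gə/.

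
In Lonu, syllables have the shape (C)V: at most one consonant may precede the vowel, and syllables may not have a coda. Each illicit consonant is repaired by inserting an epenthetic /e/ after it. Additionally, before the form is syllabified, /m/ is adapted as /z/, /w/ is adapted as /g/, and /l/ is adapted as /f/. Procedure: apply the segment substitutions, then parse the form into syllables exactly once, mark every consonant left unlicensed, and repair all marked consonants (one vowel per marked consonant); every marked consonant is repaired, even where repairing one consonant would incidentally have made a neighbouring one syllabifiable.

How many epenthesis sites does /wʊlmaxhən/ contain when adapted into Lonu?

After substitution the input is /gʊfzaxhən/.
The unsyllabifiable consonants are /f/, /x/, /n/; each receives one epenthetic vowel.

3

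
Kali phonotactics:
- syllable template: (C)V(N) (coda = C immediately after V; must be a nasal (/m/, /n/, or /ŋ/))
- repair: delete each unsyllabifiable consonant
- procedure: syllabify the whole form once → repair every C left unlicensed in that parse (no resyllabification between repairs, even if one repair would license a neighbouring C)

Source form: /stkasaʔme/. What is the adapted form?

kasame

The consonants /s/, /t/, /ʔ/ cannot be parsed into a legal (C)V(N) syllable (only a nasal (/m/, /n/, or /ŋ/) is licensed in coda position; onsets are limited to one consonant).
Each unlicensed consonant is deleted: /s/, /t/, /ʔ/.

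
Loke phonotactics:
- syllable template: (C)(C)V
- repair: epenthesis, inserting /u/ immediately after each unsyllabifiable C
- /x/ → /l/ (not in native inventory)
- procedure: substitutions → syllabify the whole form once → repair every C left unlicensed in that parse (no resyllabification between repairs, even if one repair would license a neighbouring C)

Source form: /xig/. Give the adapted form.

Substitution: /x/ → /l/, giving /lig/.
Syllabifying with onset maximization leaves /g/ stranded (no codas are permitted; onsets may contain at most 2 consonants).
Inserting the epenthetic vowel yields /g/ → /gu/.

ligu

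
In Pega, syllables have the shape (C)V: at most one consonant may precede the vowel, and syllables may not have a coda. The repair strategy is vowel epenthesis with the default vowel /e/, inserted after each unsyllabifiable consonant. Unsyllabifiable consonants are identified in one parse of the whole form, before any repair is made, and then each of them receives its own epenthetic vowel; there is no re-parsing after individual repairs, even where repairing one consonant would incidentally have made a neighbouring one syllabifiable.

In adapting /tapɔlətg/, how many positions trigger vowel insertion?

2

The unsyllabifiable consonants are /t/, /g/; each receives one epenthetic vowel.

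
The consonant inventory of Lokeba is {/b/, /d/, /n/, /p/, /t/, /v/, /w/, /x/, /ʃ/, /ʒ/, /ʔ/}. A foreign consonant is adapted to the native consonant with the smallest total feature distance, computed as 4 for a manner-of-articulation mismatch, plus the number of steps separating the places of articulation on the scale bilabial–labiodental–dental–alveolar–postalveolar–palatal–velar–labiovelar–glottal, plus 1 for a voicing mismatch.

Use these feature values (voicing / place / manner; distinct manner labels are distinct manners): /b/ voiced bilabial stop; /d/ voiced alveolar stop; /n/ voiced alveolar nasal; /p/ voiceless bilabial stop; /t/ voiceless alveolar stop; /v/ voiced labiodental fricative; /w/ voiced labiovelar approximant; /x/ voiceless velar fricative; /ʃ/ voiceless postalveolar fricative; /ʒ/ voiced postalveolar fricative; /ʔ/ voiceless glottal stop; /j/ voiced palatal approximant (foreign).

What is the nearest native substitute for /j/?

/w/ is closest: same manner (approximant), place distance 2 (palatal→labiovelar), same voicing; total 2. Next closest is /ʒ/ at distance 5.

w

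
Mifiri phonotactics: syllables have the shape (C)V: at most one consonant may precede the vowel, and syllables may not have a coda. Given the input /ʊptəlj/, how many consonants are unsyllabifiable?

Syllabifying with onset maximization leaves /p/, /l/, /j/ stranded (no codas are permitted; onsets are limited to one consonant).

3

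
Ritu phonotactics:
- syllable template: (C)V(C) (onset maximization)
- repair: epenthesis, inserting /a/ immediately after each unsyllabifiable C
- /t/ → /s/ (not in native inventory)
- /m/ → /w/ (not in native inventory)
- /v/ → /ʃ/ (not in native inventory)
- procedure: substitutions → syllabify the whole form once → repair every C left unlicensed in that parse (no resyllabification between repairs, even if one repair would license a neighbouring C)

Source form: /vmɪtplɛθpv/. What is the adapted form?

Substitution: /v/ → /ʃ/, /m/ → /w/, /t/ → /s/, giving /ʃwɪsplɛθpʃ/.
The consonants /ʃ/, /p/, /p/, /ʃ/ cannot be parsed into a legal (C)V(C) syllable (at most one coda consonant is licensed; onsets are limited to one consonant).
Each unlicensed consonant becomes the onset of a new syllable: /ʃ/ → /ʃa/, /p/ → /pa/, /p/ → /pa/, /ʃ/ → /ʃa/.

ʃawɪspalɛθpaʃa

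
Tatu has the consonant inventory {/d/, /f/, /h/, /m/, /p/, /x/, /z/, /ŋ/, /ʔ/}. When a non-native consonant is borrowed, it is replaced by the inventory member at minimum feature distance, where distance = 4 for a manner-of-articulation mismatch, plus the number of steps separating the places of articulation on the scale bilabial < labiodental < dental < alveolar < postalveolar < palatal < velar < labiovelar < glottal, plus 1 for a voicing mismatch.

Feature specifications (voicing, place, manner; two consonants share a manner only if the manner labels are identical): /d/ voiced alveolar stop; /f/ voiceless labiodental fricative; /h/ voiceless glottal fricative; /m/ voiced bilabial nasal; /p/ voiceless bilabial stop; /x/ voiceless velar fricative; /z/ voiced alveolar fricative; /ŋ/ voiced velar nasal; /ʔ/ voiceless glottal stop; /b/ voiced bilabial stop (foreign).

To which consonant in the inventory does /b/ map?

/p/ is closest: same manner (stop), place distance 0 (bilabial→bilabial), voicing differs (+1); total 1. Next closest is /d/ at distance 3.

p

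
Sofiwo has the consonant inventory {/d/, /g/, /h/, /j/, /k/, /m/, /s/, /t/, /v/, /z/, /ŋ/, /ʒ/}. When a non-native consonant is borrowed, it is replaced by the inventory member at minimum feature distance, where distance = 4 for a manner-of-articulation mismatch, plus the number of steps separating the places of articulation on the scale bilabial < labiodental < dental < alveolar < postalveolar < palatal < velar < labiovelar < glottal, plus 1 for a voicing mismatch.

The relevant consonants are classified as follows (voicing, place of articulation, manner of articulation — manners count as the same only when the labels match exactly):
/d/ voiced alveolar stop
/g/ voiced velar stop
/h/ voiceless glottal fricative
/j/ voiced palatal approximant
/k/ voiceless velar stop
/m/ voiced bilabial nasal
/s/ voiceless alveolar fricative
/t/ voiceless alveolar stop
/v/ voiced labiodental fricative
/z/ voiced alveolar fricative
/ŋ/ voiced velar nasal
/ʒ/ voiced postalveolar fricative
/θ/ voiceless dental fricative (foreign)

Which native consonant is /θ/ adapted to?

s

/s/ is closest: same manner (fricative), place distance 1 (dental→alveolar), same voicing; total 1. Next closest is /v/ at distance 2.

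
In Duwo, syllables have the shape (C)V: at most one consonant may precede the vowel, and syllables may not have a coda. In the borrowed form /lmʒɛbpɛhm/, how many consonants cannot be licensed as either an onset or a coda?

5

The consonants /l/, /m/, /b/, /h/, /m/ cannot be parsed into a legal (C)V syllable (no codas are permitted; onsets are limited to one consonant).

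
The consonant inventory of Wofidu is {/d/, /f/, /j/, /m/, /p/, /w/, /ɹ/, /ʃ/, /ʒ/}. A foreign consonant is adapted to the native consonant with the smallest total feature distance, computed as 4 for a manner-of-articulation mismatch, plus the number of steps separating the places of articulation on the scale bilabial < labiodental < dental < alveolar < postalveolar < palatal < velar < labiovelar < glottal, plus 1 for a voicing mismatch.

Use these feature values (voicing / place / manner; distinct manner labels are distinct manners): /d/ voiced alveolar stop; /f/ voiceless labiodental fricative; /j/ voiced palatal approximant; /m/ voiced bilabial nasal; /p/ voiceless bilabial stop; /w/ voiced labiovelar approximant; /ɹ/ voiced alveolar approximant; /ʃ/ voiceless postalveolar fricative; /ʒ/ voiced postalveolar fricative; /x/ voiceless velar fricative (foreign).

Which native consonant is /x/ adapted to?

/ʃ/ is closest: same manner (fricative), place distance 2 (velar→postalveolar), same voicing; total 2. Next closest is /ʒ/ at distance 3.

ʃ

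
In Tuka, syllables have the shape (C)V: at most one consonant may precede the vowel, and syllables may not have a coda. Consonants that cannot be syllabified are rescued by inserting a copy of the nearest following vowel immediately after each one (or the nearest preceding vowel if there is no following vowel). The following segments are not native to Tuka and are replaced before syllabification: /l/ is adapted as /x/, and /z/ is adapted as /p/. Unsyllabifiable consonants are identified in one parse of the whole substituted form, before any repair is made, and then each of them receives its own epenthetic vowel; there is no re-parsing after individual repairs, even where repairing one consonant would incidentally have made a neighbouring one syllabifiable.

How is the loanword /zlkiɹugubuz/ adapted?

pixikiɹugubupu

Substitution: /z/ → /p/, /l/ → /x/, giving /pxkiɹugubup/.
The consonants /p/, /x/, /p/ cannot be parsed into a legal (C)V syllable (no codas are permitted; onsets are limited to one consonant).
Inserting the epenthetic vowel yields /p/ → /pi/, /x/ → /xi/, /p/ → /pu/.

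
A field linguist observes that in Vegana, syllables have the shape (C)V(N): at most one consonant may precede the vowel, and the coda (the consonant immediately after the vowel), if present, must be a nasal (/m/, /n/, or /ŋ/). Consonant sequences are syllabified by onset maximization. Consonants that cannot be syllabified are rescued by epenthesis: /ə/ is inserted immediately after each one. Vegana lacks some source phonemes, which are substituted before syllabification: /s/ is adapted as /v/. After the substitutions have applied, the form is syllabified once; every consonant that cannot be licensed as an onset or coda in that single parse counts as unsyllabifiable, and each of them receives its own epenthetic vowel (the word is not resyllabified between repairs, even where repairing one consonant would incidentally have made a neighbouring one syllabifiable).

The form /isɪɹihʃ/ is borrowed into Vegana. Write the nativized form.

Substitution: /s/ → /v/, giving /ivɪɹihʃ/.
Under (C)V(N), the unsyllabifiable consonants are /h/, /ʃ/ (only a nasal (/m/, /n/, or /ŋ/) is licensed in coda position; onsets are limited to one consonant).
Inserting the epenthetic vowel yields /h/ → /hə/, /ʃ/ → /ʃə/.

ivɪɹihəʃə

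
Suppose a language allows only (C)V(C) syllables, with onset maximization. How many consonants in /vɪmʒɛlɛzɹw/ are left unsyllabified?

2

The consonants /ɹ/, /w/ cannot be parsed into a legal (C)V(C) syllable (at most one coda consonant is licensed; onsets are limited to one consonant).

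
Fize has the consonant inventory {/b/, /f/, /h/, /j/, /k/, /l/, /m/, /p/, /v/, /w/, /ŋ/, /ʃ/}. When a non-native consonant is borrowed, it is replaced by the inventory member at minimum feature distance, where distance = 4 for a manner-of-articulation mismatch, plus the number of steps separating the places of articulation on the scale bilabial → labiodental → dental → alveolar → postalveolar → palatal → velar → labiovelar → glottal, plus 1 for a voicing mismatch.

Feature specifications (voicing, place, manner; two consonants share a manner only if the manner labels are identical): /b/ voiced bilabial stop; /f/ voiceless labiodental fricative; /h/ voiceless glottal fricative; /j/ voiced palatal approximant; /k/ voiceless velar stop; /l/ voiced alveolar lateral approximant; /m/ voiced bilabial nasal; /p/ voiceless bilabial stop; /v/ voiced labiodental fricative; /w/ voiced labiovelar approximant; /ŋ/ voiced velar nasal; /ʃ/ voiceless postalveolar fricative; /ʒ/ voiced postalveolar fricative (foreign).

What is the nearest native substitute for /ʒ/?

ʃ

/ʃ/ is closest: same manner (fricative), place distance 0 (postalveolar→postalveolar), voicing differs (+1); total 1. Next closest is /v/ at distance 3.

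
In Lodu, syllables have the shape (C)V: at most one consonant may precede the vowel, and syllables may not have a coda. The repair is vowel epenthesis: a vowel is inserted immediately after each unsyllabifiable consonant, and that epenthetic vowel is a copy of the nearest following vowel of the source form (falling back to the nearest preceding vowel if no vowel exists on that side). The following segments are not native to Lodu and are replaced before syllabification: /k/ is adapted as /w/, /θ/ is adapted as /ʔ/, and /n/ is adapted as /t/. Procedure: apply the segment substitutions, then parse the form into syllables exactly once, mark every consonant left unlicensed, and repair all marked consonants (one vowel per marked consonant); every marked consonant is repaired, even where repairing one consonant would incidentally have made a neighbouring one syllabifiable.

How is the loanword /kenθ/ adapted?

Substitution: /k/ → /w/, /n/ → /t/, /θ/ → /ʔ/, giving /wetʔ/.
Under (C)V, the unsyllabifiable consonants are /t/, /ʔ/ (no codas are permitted; onsets are limited to one consonant).
Each unlicensed consonant becomes the onset of a new syllable: /t/ → /te/, /ʔ/ → /ʔe/.

weteʔe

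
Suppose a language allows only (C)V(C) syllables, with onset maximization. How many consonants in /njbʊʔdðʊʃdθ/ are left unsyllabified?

Under (C)V(C), the unsyllabifiable consonants are /n/, /j/, /d/, /d/, /θ/ (at most one coda consonant is licensed; onsets are limited to one consonant).

5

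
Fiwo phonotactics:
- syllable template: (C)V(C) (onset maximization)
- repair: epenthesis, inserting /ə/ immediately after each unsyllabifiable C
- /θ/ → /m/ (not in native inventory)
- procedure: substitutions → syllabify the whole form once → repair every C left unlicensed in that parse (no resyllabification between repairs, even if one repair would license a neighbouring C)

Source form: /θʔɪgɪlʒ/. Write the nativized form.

Substitution: /θ/ → /m/, giving /mʔɪgɪlʒ/.
Syllabifying with onset maximization leaves /m/, /ʒ/ stranded (at most one coda consonant is licensed; onsets are limited to one consonant).
Epenthesis after each stranded consonant: /m/ → /mə/, /ʒ/ → /ʒə/.

məʔɪgɪlʒə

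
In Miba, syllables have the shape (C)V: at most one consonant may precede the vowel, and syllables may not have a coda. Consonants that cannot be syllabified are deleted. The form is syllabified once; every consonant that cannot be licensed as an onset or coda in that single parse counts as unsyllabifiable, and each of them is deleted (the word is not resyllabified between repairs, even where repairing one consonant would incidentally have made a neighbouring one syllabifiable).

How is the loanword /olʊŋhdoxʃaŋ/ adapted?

Syllabifying with onset maximization leaves /ŋ/, /h/, /x/, /ŋ/ stranded (no codas are permitted; onsets are limited to one consonant).
Deletion applies to /ŋ/, /h/, /x/, /ŋ/.

olʊdoʃa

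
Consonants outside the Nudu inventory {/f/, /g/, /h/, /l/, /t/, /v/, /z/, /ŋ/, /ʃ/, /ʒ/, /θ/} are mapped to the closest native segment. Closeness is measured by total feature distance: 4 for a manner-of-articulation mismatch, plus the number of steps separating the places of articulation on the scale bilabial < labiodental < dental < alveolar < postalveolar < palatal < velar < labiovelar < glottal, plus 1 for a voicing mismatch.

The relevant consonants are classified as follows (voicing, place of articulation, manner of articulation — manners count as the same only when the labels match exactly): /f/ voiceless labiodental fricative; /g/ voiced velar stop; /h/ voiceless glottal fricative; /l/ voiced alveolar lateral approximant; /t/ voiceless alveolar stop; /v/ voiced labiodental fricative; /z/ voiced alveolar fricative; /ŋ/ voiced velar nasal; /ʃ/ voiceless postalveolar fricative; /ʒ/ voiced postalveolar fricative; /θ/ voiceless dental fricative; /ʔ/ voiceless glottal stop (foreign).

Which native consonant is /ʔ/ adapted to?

/g/ is closest: same manner (stop), place distance 2 (glottal→velar), voicing differs (+1); total 3. Next closest is /h/ at distance 4.

g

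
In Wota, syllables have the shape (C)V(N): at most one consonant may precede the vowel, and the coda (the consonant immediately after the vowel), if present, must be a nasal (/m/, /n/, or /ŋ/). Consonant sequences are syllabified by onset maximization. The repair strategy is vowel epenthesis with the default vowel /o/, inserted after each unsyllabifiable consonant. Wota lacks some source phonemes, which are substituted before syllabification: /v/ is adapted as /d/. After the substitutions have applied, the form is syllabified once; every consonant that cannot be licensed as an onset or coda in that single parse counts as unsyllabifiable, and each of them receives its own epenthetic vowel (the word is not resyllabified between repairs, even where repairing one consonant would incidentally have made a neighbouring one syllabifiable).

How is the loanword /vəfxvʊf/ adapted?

dəfoxodʊfo

Substitution: /v/ → /d/, giving /dəfxdʊf/.
The consonants /f/, /x/, /f/ cannot be parsed into a legal (C)V(N) syllable (only a nasal (/m/, /n/, or /ŋ/) is licensed in coda position; onsets are limited to one consonant).
Each unlicensed consonant becomes the onset of a new syllable: /f/ → /fo/, /x/ → /xo/, /f/ → /fo/.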